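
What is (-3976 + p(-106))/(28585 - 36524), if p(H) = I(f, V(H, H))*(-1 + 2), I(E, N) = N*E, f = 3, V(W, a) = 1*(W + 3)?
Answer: 4285/7939 ≈ 0.53974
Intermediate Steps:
V(W, a) = 3 + W (V(W, a) = 1*(3 + W) = 3 + W)
I(E, N) = E*N
p(H) = 9 + 3*H (p(H) = (3*(3 + H))*(-1 + 2) = (9 + 3*H)*1 = 9 + 3*H)
(-3976 + p(-106))/(28585 - 36524) = (-3976 + (9 + 3*(-106)))/(28585 - 36524) = (-3976 + (9 - 318))/(-7939) = (-3976 - 309)*(-1/7939) = -4285*(-1/7939) = 4285/7939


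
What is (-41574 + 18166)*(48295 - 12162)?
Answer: -845801264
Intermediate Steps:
(-41574 + 18166)*(48295 - 12162) = -23408*36133 = -845801264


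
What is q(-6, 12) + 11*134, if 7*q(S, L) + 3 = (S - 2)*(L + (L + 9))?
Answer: 10051/7 ≈ 1435.9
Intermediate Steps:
q(S, L) = -3/7 + (-2 + S)*(9 + 2*L)/7 (q(S, L) = -3/7 + ((S - 2)*(L + (L + 9)))/7 = -3/7 + ((-2 + S)*(L + (9 + L)))/7 = -3/7 + ((-2 + S)*(9 + 2*L))/7 = -3/7 + (-2 + S)*(9 + 2*L)/7)
q(-6, 12) + 11*134 = (-3 - 4/7*12 + (9/7)*(-6) + (2/7)*12*(-6)) + 11*134 = (-3 - 48/7 - 54/7 - 144/7) + 1474 = -267/7 + 1474 = 10051/7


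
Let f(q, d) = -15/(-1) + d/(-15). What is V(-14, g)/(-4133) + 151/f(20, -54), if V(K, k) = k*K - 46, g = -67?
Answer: 3037459/384369 ≈ 7.9025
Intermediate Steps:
V(K, k) = -46 + K*k (V(K, k) = K*k - 46 = -46 + K*k)
f(q, d) = 15 - d/15 (f(q, d) = -15*(-1) + d*(-1/15) = 15 - d/15)
V(-14, g)/(-4133) + 151/f(20, -54) = (-46 - 14*(-67))/(-4133) + 151/(15 - 1/15*(-54)) = (-46 + 938)*(-1/4133) + 151/(15 + 18/5) = 892*(-1/4133) + 151/(93/5) = -892/4133 + 151*(5/93) = -892/4133 + 755/93 = 3037459/384369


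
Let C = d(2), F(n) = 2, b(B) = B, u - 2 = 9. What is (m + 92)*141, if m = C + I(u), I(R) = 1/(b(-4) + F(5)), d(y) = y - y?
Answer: 25803/2 ≈ 12902.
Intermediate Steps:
u = 11 (u = 2 + 9 = 11)
d(y) = 0
I(R) = -½ (I(R) = 1/(-4 + 2) = 1/(-2) = -½)
C = 0
m = -½ (m = 0 - ½ = -½ ≈ -0.50000)
(m + 92)*141 = (-½ + 92)*141 = (183/2)*141 = 25803/2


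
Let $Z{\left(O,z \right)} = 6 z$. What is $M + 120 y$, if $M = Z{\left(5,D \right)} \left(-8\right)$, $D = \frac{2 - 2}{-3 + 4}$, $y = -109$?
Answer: $-13080$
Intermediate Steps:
$D = 0$ ($D = \frac{0}{1} = 0 \cdot 1 = 0$)
$M = 0$ ($M = 6 \cdot 0 \left(-8\right) = 0 \left(-8\right) = 0$)
$M + 120 y = 0 + 120 \left(-109\right) = 0 - 13080 = -13080$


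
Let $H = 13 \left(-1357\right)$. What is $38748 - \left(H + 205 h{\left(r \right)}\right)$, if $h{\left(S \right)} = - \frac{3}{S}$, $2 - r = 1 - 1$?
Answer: $\frac{113393}{2} \approx 56697.0$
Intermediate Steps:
$r = 2$ ($r = 2 - \left(1 - 1\right) = 2 - 0 = 2 + 0 = 2$)
$H = -17641$
$38748 - \left(H + 205 h{\left(r \right)}\right) = 38748 - \left(-17641 + 205 \left(- \frac{3}{2}\right)\right) = 38748 + \left(- 205 \left(\left(-3\right) \frac{1}{2}\right) + 17641\right) = 38748 + \left(\left(-205\right) \left(- \frac{3}{2}\right) + 17641\right) = 38748 + \left(\frac{615}{2} + 17641\right) = 38748 + \frac{35897}{2} = \frac{113393}{2}$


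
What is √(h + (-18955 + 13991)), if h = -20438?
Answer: I*√25402 ≈ 159.38*I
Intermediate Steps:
√(h + (-18955 + 13991)) = √(-20438 + (-18955 + 13991)) = √(-20438 - 4964) = √(-25402) = I*√25402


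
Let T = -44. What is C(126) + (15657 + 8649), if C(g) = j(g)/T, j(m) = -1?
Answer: 1069465/44 ≈ 24306.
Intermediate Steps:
C(g) = 1/44 (C(g) = -1/(-44) = -1*(-1/44) = 1/44)
C(126) + (15657 + 8649) = 1/44 + (15657 + 8649) = 1/44 + 24306 = 1069465/44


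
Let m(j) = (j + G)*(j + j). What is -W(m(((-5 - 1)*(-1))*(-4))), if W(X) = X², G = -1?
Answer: -1440000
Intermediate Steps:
m(j) = 2*j*(-1 + j) (m(j) = (j - 1)*(j + j) = (-1 + j)*(2*j) = 2*j*(-1 + j))
-W(m(((-5 - 1)*(-1))*(-4))) = -(2*(((-5 - 1)*(-1))*(-4))*(-1 + ((-5 - 1)*(-1))*(-4)))² = -(2*(-6*(-1)*(-4))*(-1 - 6*(-1)*(-4)))² = -(2*(6*(-4))*(-1 + 6*(-4)))² = -(2*(-24)*(-1 - 24))² = -(2*(-24)*(-25))² = -1*1200² = -1*1440000 = -1440000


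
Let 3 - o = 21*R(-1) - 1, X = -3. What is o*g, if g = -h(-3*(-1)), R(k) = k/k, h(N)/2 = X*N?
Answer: -306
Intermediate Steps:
h(N) = -6*N (h(N) = 2*(-3*N) = -6*N)
R(k) = 1
o = -17 (o = 3 - (21*1 - 1) = 3 - (21 - 1) = 3 - 1*20 = 3 - 20 = -17)
g = 18 (g = -(-6)*(-3*(-1)) = -(-6)*3 = -1*(-18) = 18)
o*g = -17*18 = -306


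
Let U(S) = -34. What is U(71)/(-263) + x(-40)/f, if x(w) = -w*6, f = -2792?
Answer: 3976/91787 ≈ 0.043318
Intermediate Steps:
x(w) = -6*w
U(71)/(-263) + x(-40)/f = -34/(-263) - 6*(-40)/(-2792) = -34*(-1/263) + 240*(-1/2792) = 34/263 - 30/349 = 3976/91787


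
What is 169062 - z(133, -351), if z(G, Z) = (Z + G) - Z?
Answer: 168929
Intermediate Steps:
z(G, Z) = G (z(G, Z) = (G + Z) - Z = G)
169062 - z(133, -351) = 169062 - 1*133 = 169062 - 133 = 168929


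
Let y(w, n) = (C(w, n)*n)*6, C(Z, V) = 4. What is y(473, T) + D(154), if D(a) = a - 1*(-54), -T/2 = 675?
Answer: -32192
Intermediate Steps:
T = -1350 (T = -2*675 = -1350)
y(w, n) = 24*n (y(w, n) = (4*n)*6 = 24*n)
D(a) = 54 + a (D(a) = a + 54 = 54 + a)
y(473, T) + D(154) = 24*(-1350) + (54 + 154) = -32400 + 208 = -32192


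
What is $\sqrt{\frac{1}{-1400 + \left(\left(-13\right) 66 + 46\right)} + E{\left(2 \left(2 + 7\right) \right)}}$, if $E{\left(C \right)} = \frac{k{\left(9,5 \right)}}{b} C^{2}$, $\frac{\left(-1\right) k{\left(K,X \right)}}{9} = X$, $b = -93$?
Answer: $\frac{\sqrt{184292204327}}{34286} \approx 12.521$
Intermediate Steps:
$k{\left(K,X \right)} = - 9 X$
$E{\left(C \right)} = \frac{15 C^{2}}{31}$ ($E{\left(C \right)} = \frac{\left(-9\right) 5}{-93} C^{2} = \left(-45\right) \left(- \frac{1}{93}\right) C^{2} = \frac{15 C^{2}}{31}$)
$\sqrt{\frac{1}{-1400 + \left(\left(-13\right) 66 + 46\right)} + E{\left(2 \left(2 + 7\right) \right)}} = \sqrt{\frac{1}{-1400 + \left(\left(-13\right) 66 + 46\right)} + \frac{15 \left(2 \left(2 + 7\right)\right)^{2}}{31}} = \sqrt{\frac{1}{-1400 + \left(-858 + 46\right)} + \frac{15 \left(2 \cdot 9\right)^{2}}{31}} = \sqrt{\frac{1}{-1400 - 812} + \frac{15 \cdot 18^{2}}{31}} = \sqrt{\frac{1}{-2212} + \frac{15}{31} \cdot 324} = \sqrt{- \frac{1}{2212} + \frac{4860}{31}} = \sqrt{\frac{10750289}{68572}} = \frac{\sqrt{184292204327}}{34286}$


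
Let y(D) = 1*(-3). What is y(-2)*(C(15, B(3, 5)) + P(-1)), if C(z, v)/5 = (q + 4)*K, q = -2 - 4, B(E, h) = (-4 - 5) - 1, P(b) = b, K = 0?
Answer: 3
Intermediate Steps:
B(E, h) = -10 (B(E, h) = -9 - 1 = -10)
q = -6
C(z, v) = 0 (C(z, v) = 5*((-6 + 4)*0) = 5*(-2*0) = 5*0 = 0)
y(D) = -3
y(-2)*(C(15, B(3, 5)) + P(-1)) = -3*(0 - 1) = -3*(-1) = 3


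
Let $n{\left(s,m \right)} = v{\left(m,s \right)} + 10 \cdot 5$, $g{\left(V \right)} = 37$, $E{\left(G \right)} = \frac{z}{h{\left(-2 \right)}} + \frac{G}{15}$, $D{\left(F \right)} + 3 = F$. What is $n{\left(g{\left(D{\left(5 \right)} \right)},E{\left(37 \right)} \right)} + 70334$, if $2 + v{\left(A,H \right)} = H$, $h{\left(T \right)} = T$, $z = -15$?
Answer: $70419$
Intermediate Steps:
$D{\left(F \right)} = -3 + F$
$E{\left(G \right)} = \frac{15}{2} + \frac{G}{15}$ ($E{\left(G \right)} = - \frac{15}{-2} + \frac{G}{15} = \left(-15\right) \left(- \frac{1}{2}\right) + G \frac{1}{15} = \frac{15}{2} + \frac{G}{15}$)
$v{\left(A,H \right)} = -2 + H$
$n{\left(s,m \right)} = 48 + s$ ($n{\left(s,m \right)} = \left(-2 + s\right) + 10 \cdot 5 = \left(-2 + s\right) + 50 = 48 + s$)
$n{\left(g{\left(D{\left(5 \right)} \right)},E{\left(37 \right)} \right)} + 70334 = \left(48 + 37\right) + 70334 = 85 + 70334 = 70419$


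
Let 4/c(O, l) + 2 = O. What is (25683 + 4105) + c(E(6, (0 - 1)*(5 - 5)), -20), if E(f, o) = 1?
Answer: 29784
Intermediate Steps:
c(O, l) = 4/(-2 + O)
(25683 + 4105) + c(E(6, (0 - 1)*(5 - 5)), -20) = (25683 + 4105) + 4/(-2 + 1) = 29788 + 4/(-1) = 29788 + 4*(-1) = 29788 - 4 = 29784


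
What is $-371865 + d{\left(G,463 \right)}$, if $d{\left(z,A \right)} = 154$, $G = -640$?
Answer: $-371711$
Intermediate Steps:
$-371865 + d{\left(G,463 \right)} = -371865 + 154 = -371711$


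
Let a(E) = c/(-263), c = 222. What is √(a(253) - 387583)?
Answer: I*√26808786913/263 ≈ 622.56*I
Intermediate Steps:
a(E) = -222/263 (a(E) = 222/(-263) = 222*(-1/263) = -222/263)
√(a(253) - 387583) = √(-222/263 - 387583) = √(-101934551/263) = I*√26808786913/263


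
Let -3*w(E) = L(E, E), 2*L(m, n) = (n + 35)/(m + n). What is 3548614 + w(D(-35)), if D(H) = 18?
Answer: 766500571/216 ≈ 3.5486e+6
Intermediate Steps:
L(m, n) = (35 + n)/(2*(m + n)) (L(m, n) = ((n + 35)/(m + n))/2 = ((35 + n)/(m + n))/2 = (35 + n)/(2*(m + n)))
w(E) = -(35 + E)/(12*E) (w(E) = -(35 + E)/(6*(E + E)) = -(35 + E)/(6*(2*E)) = -1/(2*E)*(35 + E)/6 = -(35 + E)/(12*E))
3548614 + w(D(-35)) = 3548614 + (1/12)*(-35 - 1*18)/18 = 3548614 + (1/12)*(1/18)*(-35 - 18) = 3548614 + (1/12)*(1/18)*(-53) = 3548614 - 53/216 = 766500571/216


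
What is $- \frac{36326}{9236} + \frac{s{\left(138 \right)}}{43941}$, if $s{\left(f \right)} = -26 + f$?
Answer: $- \frac{797583167}{202919538} \approx -3.9305$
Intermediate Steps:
$- \frac{36326}{9236} + \frac{s{\left(138 \right)}}{43941} = - \frac{36326}{9236} + \frac{-26 + 138}{43941} = \left(-36326\right) \frac{1}{9236} + 112 \cdot \frac{1}{43941} = - \frac{18163}{4618} + \frac{112}{43941} = - \frac{797583167}{202919538}$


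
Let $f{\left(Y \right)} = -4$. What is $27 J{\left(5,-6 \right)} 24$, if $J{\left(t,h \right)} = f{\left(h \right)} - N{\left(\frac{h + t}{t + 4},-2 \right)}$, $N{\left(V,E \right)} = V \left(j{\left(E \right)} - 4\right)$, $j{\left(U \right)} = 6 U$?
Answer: $-3744$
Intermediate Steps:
$N{\left(V,E \right)} = V \left(-4 + 6 E\right)$ ($N{\left(V,E \right)} = V \left(6 E - 4\right) = V \left(-4 + 6 E\right)$)
$J{\left(t,h \right)} = -4 + \frac{16 \left(h + t\right)}{4 + t}$ ($J{\left(t,h \right)} = -4 - 2 \frac{h + t}{t + 4} \left(-2 + 3 \left(-2\right)\right) = -4 - 2 \frac{h + t}{4 + t} \left(-2 - 6\right) = -4 - 2 \frac{h + t}{4 + t} \left(-8\right) = -4 - - \frac{16 \left(h + t\right)}{4 + t} = -4 + \frac{16 \left(h + t\right)}{4 + t}$)
$27 J{\left(5,-6 \right)} 24 = 27 \frac{4 \left(-4 + 3 \cdot 5 + 4 \left(-6\right)\right)}{4 + 5} \cdot 24 = 27 \frac{4 \left(-4 + 15 - 24\right)}{9} \cdot 24 = 27 \cdot 4 \cdot \frac{1}{9} \left(-13\right) 24 = 27 \left(- \frac{52}{9}\right) 24 = \left(-156\right) 24 = -3744$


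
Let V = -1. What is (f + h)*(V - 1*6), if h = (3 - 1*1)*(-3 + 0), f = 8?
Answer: -14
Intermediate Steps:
h = -6 (h = (3 - 1)*(-3) = 2*(-3) = -6)
(f + h)*(V - 1*6) = (8 - 6)*(-1 - 1*6) = 2*(-1 - 6) = 2*(-7) = -14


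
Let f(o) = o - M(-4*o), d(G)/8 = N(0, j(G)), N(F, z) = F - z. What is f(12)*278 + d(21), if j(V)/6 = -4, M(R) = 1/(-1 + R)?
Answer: 173150/49 ≈ 3533.7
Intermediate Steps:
j(V) = -24 (j(V) = 6*(-4) = -24)
d(G) = 192 (d(G) = 8*(0 - 1*(-24)) = 8*(0 + 24) = 8*24 = 192)
f(o) = o - 1/(-1 - 4*o)
f(12)*278 + d(21) = (12 + 1/(1 + 4*12))*278 + 192 = (12 + 1/(1 + 48))*278 + 192 = (12 + 1/49)*278 + 192 = (589/49)*278 + 192 = 163742/49 + 192 = 173150/49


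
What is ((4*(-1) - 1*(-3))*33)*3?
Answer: -99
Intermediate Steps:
((4*(-1) - 1*(-3))*33)*3 = ((-4 + 3)*33)*3 = -1*33*3 = -33*3 = -99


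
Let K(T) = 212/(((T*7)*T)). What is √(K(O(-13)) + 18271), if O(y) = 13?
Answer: 3*√16811515/91 ≈ 135.17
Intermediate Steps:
K(T) = 212/(7*T²) (K(T) = 212/(((7*T)*T)) = 212/((7*T²)) = 212*(1/(7*T²)) = 212/(7*T²))
√(K(O(-13)) + 18271) = √((212/7)/13² + 18271) = √((212/7)*(1/169) + 18271) = √(212/1183 + 18271) = √(21614805/1183) = 3*√16811515/91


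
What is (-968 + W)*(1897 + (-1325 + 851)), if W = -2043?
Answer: -4284653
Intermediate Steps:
(-968 + W)*(1897 + (-1325 + 851)) = (-968 - 2043)*(1897 + (-1325 + 851)) = -3011*(1897 - 474) = -3011*1423 = -4284653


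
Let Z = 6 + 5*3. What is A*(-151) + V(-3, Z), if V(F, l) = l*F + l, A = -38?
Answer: 5696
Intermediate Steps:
Z = 21 (Z = 6 + 15 = 21)
V(F, l) = l + F*l (V(F, l) = F*l + l = l + F*l)
A*(-151) + V(-3, Z) = -38*(-151) + 21*(1 - 3) = 5738 + 21*(-2) = 5738 - 42 = 5696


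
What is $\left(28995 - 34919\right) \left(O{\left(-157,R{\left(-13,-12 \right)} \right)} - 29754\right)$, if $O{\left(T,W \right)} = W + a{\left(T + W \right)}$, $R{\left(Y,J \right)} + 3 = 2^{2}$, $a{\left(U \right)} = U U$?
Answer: $32090308$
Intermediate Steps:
$a{\left(U \right)} = U^{2}$
$R{\left(Y,J \right)} = 1$ ($R{\left(Y,J \right)} = -3 + 2^{2} = -3 + 4 = 1$)
$O{\left(T,W \right)} = W + \left(T + W\right)^{2}$
$\left(28995 - 34919\right) \left(O{\left(-157,R{\left(-13,-12 \right)} \right)} - 29754\right) = \left(28995 - 34919\right) \left(\left(1 + \left(-157 + 1\right)^{2}\right) - 29754\right) = - 5924 \left(\left(1 + \left(-156\right)^{2}\right) - 29754\right) = - 5924 \left(\left(1 + 24336\right) - 29754\right) = - 5924 \left(24337 - 29754\right) = \left(-5924\right) \left(-5417\right) = 32090308$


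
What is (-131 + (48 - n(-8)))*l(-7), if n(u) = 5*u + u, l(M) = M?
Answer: 245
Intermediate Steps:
n(u) = 6*u
(-131 + (48 - n(-8)))*l(-7) = (-131 + (48 - 6*(-8)))*(-7) = (-131 + (48 - 1*(-48)))*(-7) = (-131 + (48 + 48))*(-7) = (-131 + 96)*(-7) = -35*(-7) = 245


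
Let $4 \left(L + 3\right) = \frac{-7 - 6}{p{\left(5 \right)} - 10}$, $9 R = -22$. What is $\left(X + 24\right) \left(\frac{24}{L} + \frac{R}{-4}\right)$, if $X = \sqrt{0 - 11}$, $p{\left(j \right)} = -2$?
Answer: $- \frac{77180}{393} - \frac{19295 i \sqrt{11}}{2358} \approx -196.39 - 27.139 i$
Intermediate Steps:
$R = - \frac{22}{9}$ ($R = \frac{1}{9} \left(-22\right) = - \frac{22}{9} \approx -2.4444$)
$L = - \frac{131}{48}$ ($L = -3 + \frac{\left(-7 - 6\right) \frac{1}{-2 - 10}}{4} = -3 + \frac{\left(-13\right) \frac{1}{-12}}{4} = -3 + \frac{\left(-13\right) \left(- \frac{1}{12}\right)}{4} = -3 + \frac{1}{4} \cdot \frac{13}{12} = -3 + \frac{13}{48} = - \frac{131}{48} \approx -2.7292$)
$X = i \sqrt{11}$ ($X = \sqrt{-11} = i \sqrt{11} \approx 3.3166 i$)
$\left(X + 24\right) \left(\frac{24}{L} + \frac{R}{-4}\right) = \left(i \sqrt{11} + 24\right) \left(\frac{24}{- \frac{131}{48}} - \frac{22}{9 \left(-4\right)}\right) = \left(24 + i \sqrt{11}\right) \left(24 \left(- \frac{48}{131}\right) - - \frac{11}{18}\right) = \left(24 + i \sqrt{11}\right) \left(- \frac{1152}{131} + \frac{11}{18}\right) = \left(24 + i \sqrt{11}\right) \left(- \frac{19295}{2358}\right) = - \frac{77180}{393} - \frac{19295 i \sqrt{11}}{2358}$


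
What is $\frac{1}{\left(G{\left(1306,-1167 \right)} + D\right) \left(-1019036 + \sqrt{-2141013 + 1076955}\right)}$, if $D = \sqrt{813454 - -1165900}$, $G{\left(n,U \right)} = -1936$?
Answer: $\frac{1}{\left(1936 - \sqrt{1979354}\right) \left(1019036 - i \sqrt{1064058}\right)} \approx 1.8547 \cdot 10^{-9} + 1.8774 \cdot 10^{-12} i$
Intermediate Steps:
$D = \sqrt{1979354}$ ($D = \sqrt{813454 + \left(\left(-212828 + 628818\right) + 749910\right)} = \sqrt{813454 + \left(415990 + 749910\right)} = \sqrt{813454 + 1165900} = \sqrt{1979354} \approx 1406.9$)
$\frac{1}{\left(G{\left(1306,-1167 \right)} + D\right) \left(-1019036 + \sqrt{-2141013 + 1076955}\right)} = \frac{1}{\left(-1936 + \sqrt{1979354}\right) \left(-1019036 + \sqrt{-2141013 + 1076955}\right)} = \frac{1}{\left(-1936 + \sqrt{1979354}\right) \left(-1019036 + \sqrt{-1064058}\right)} = \frac{1}{\left(-1936 + \sqrt{1979354}\right) \left(-1019036 + i \sqrt{1064058}\right)} = \frac{1}{\left(-1019036 + i \sqrt{1064058}\right) \left(-1936 + \sqrt{1979354}\right)}$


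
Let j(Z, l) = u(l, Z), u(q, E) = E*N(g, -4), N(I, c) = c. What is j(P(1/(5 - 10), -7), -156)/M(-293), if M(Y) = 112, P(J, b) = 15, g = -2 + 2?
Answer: -15/28 ≈ -0.53571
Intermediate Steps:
g = 0
u(q, E) = -4*E (u(q, E) = E*(-4) = -4*E)
j(Z, l) = -4*Z
j(P(1/(5 - 10), -7), -156)/M(-293) = -4*15/112 = -60*1/112 = -15/28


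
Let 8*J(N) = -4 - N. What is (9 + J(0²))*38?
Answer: 323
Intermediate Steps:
J(N) = -½ - N/8 (J(N) = (-4 - N)/8 = -½ - N/8)
(9 + J(0²))*38 = (9 + (-½ - ⅛*0²))*38 = (9 + (-½ - ⅛*0))*38 = (9 + (-½ + 0))*38 = (9 - ½)*38 = (17/2)*38 = 323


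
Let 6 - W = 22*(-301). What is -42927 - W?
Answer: -49555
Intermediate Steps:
W = 6628 (W = 6 - 22*(-301) = 6 - 1*(-6622) = 6 + 6622 = 6628)
-42927 - W = -42927 - 1*6628 = -42927 - 6628 = -49555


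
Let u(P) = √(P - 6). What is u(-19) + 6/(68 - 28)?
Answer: 3/20 + 5*I ≈ 0.15 + 5.0*I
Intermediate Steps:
u(P) = √(-6 + P)
u(-19) + 6/(68 - 28) = √(-6 - 19) + 6/(68 - 28) = √(-25) + 6/40 = 5*I + (1/40)*6 = 5*I + 3/20 = 3/20 + 5*I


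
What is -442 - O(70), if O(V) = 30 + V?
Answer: -542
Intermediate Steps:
-442 - O(70) = -442 - (30 + 70) = -442 - 1*100 = -442 - 100 = -542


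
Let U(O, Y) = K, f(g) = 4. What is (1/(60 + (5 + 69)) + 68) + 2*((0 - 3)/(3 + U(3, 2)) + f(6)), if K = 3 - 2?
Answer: 4992/67 ≈ 74.507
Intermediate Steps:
K = 1
U(O, Y) = 1
(1/(60 + (5 + 69)) + 68) + 2*((0 - 3)/(3 + U(3, 2)) + f(6)) = (1/(60 + (5 + 69)) + 68) + 2*((0 - 3)/(3 + 1) + 4) = (1/(60 + 74) + 68) + 2*(-3/4 + 4) = (1/134 + 68) + 2*(-3*1/4 + 4) = (1/134 + 68) + 2*(-3/4 + 4) = 9113/134 + 2*(13/4) = 9113/134 + 13/2 = 4992/67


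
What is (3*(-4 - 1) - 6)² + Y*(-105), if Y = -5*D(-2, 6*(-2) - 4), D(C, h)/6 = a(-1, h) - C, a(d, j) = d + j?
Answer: -46809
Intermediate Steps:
D(C, h) = -6 - 6*C + 6*h (D(C, h) = 6*((-1 + h) - C) = 6*(-1 + h - C) = -6 - 6*C + 6*h)
Y = 450 (Y = -5*(-6 - 6*(-2) + 6*(6*(-2) - 4)) = -5*(-6 + 12 + 6*(-12 - 4)) = -5*(-6 + 12 + 6*(-16)) = -5*(-6 + 12 - 96) = -5*(-90) = 450)
(3*(-4 - 1) - 6)² + Y*(-105) = (3*(-4 - 1) - 6)² + 450*(-105) = (3*(-5) - 6)² - 47250 = (-15 - 6)² - 47250 = (-21)² - 47250 = 441 - 47250 = -46809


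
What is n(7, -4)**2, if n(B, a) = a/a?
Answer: 1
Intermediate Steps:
n(B, a) = 1
n(7, -4)**2 = 1**2 = 1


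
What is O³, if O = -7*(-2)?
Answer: 2744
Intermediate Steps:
O = 14
O³ = 14³ = 2744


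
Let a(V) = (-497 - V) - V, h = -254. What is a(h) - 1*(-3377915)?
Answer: 3377926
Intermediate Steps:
a(V) = -497 - 2*V
a(h) - 1*(-3377915) = (-497 - 2*(-254)) - 1*(-3377915) = (-497 + 508) + 3377915 = 11 + 3377915 = 3377926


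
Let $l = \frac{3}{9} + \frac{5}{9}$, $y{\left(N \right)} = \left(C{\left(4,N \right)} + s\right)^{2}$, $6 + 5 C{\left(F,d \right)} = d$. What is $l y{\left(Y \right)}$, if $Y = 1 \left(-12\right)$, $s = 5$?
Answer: $\frac{392}{225} \approx 1.7422$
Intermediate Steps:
$C{\left(F,d \right)} = - \frac{6}{5} + \frac{d}{5}$
$Y = -12$
$y{\left(N \right)} = \left(\frac{19}{5} + \frac{N}{5}\right)^{2}$ ($y{\left(N \right)} = \left(\left(- \frac{6}{5} + \frac{N}{5}\right) + 5\right)^{2} = \left(\frac{19}{5} + \frac{N}{5}\right)^{2}$)
$l = \frac{8}{9}$ ($l = 3 \cdot \frac{1}{9} + 5 \cdot \frac{1}{9} = \frac{1}{3} + \frac{5}{9} = \frac{8}{9} \approx 0.88889$)
$l y{\left(Y \right)} = \frac{8 \frac{\left(19 - 12\right)^{2}}{25}}{9} = \frac{8 \frac{7^{2}}{25}}{9} = \frac{8 \cdot \frac{1}{25} \cdot 49}{9} = \frac{8}{9} \cdot \frac{49}{25} = \frac{392}{225}$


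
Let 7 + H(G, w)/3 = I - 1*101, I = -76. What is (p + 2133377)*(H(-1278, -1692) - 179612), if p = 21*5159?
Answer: -403876521424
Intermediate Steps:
p = 108339
H(G, w) = -552 (H(G, w) = -21 + 3*(-76 - 1*101) = -21 + 3*(-76 - 101) = -21 + 3*(-177) = -21 - 531 = -552)
(p + 2133377)*(H(-1278, -1692) - 179612) = (108339 + 2133377)*(-552 - 179612) = 2241716*(-180164) = -403876521424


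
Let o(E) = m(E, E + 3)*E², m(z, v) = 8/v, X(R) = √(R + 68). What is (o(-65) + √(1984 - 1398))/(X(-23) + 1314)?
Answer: -2467400/5947009 - √2930/575517 + 146*√586/191839 + 16900*√5/17841027 ≈ -0.39445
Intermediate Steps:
X(R) = √(68 + R)
o(E) = 8*E²/(3 + E) (o(E) = (8/(E + 3))*E² = (8/(3 + E))*E² = 8*E²/(3 + E))
(o(-65) + √(1984 - 1398))/(X(-23) + 1314) = (8*(-65)²/(3 - 65) + √(1984 - 1398))/(√(68 - 23) + 1314) = (8*4225/(-62) + √586)/(√45 + 1314) = (8*4225*(-1/62) + √586)/(3*√5 + 1314) = (-16900/31 + √586)/(1314 + 3*√5)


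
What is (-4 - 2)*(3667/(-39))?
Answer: 7334/13 ≈ 564.15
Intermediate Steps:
(-4 - 2)*(3667/(-39)) = -22002*(-1)/39 = -6*(-3667/39) = 7334/13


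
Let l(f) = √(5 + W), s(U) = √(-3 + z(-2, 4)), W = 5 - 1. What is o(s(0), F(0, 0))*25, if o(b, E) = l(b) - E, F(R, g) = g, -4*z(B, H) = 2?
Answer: 75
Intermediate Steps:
W = 4
z(B, H) = -½ (z(B, H) = -¼*2 = -½)
s(U) = I*√14/2 (s(U) = √(-3 - ½) = √(-7/2) = I*√14/2)
l(f) = 3 (l(f) = √(5 + 4) = √9 = 3)
o(b, E) = 3 - E
o(s(0), F(0, 0))*25 = (3 - 1*0)*25 = (3 + 0)*25 = 3*25 = 75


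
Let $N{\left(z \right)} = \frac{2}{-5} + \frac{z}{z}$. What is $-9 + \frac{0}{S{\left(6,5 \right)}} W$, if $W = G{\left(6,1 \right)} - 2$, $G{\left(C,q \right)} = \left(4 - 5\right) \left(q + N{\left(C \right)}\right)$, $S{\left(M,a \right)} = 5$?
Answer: $-9$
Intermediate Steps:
$N{\left(z \right)} = \frac{3}{5}$ ($N{\left(z \right)} = 2 \left(- \frac{1}{5}\right) + 1 = - \frac{2}{5} + 1 = \frac{3}{5}$)
$G{\left(C,q \right)} = - \frac{3}{5} - q$ ($G{\left(C,q \right)} = \left(4 - 5\right) \left(q + \frac{3}{5}\right) = - (\frac{3}{5} + q) = - \frac{3}{5} - q$)
$W = - \frac{18}{5}$ ($W = \left(- \frac{3}{5} - 1\right) - 2 = - \frac{8}{5} - 2 = - \frac{18}{5} \approx -3.6$)
$-9 + \frac{0}{S{\left(6,5 \right)}} W = -9 + \frac{0}{5} \left(- \frac{18}{5}\right) = -9 + 0 \cdot \frac{1}{5} \left(- \frac{18}{5}\right) = -9 + 0 \left(- \frac{18}{5}\right) = -9 + 0 = -9$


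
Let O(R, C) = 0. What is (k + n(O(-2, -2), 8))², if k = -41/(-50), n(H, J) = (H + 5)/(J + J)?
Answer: 205209/160000 ≈ 1.2826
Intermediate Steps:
n(H, J) = (5 + H)/(2*J) (n(H, J) = (5 + H)/((2*J)) = (5 + H)*(1/(2*J)) = (5 + H)/(2*J))
k = 41/50 (k = -41*(-1/50) = 41/50 ≈ 0.82000)
(k + n(O(-2, -2), 8))² = (41/50 + (½)*(5 + 0)/8)² = (41/50 + (½)*(⅛)*5)² = (41/50 + 5/16)² = (453/400)² = 205209/160000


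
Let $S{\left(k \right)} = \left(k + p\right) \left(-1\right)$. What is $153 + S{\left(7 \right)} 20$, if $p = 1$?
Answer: $-7$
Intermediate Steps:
$S{\left(k \right)} = -1 - k$ ($S{\left(k \right)} = \left(k + 1\right) \left(-1\right) = \left(1 + k\right) \left(-1\right) = -1 - k$)
$153 + S{\left(7 \right)} 20 = 153 + \left(-1 - 7\right) 20 = 153 - 160 = -7$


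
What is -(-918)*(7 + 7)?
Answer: 12852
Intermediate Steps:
-(-918)*(7 + 7) = -(-918)*14 = -459*(-28) = 12852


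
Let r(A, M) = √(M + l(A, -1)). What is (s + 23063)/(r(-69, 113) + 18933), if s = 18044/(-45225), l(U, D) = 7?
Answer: 6582411692741/5403759912675 - 2086012262*√30/16211279738025 ≈ 1.2174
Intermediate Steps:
r(A, M) = √(7 + M) (r(A, M) = √(M + 7) = √(7 + M))
s = -18044/45225 (s = 18044*(-1/45225) = -18044/45225 ≈ -0.39898)
(s + 23063)/(r(-69, 113) + 18933) = (-18044/45225 + 23063)/(√(7 + 113) + 18933) = 1043006131/(45225*(√120 + 18933)) = 1043006131/(45225*(2*√30 + 18933)) = 1043006131/(45225*(18933 + 2*√30))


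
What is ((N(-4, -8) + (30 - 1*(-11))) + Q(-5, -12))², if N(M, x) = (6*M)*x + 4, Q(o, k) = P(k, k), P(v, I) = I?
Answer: 50625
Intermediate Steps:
Q(o, k) = k
N(M, x) = 4 + 6*M*x (N(M, x) = 6*M*x + 4 = 4 + 6*M*x)
((N(-4, -8) + (30 - 1*(-11))) + Q(-5, -12))² = (((4 + 6*(-4)*(-8)) + (30 - 1*(-11))) - 12)² = (((4 + 192) + (30 + 11)) - 12)² = ((196 + 41) - 12)² = (237 - 12)² = 225² = 50625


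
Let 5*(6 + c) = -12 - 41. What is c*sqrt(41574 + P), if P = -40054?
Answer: -332*sqrt(95)/5 ≈ -647.19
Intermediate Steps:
c = -83/5 (c = -6 + (-12 - 41)/5 = -6 + (1/5)*(-53) = -6 - 53/5 = -83/5 ≈ -16.600)
c*sqrt(41574 + P) = -83*sqrt(41574 - 40054)/5 = -332*sqrt(95)/5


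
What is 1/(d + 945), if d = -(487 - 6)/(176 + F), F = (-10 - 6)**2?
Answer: 432/407759 ≈ 0.0010595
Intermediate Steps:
F = 256 (F = (-16)**2 = 256)
d = -481/432 (d = -(487 - 6)/(176 + 256) = -481/432 ≈ -1.1134)
1/(d + 945) = 1/(-481/432 + 945) = 1/(407759/432) = 432/407759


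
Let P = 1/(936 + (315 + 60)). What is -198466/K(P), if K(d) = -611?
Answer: 198466/611 ≈ 324.82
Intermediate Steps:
P = 1/1311 (P = 1/(936 + 375) = 1/1311 ≈ 0.00076278)
-198466/K(P) = -198466/(-611) = -198466*(-1/611) = 198466/611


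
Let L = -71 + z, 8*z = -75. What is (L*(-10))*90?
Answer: 144675/2 ≈ 72338.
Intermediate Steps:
z = -75/8 (z = (1/8)*(-75) = -75/8 ≈ -9.3750)
L = -643/8 (L = -71 - 75/8 = -643/8 ≈ -80.375)
(L*(-10))*90 = -643/8*(-10)*90 = (3215/4)*90 = 144675/2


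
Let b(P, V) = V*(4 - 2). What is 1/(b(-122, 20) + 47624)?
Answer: 1/47664 ≈ 2.0980e-5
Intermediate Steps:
b(P, V) = 2*V (b(P, V) = V*2 = 2*V)
1/(b(-122, 20) + 47624) = 1/(2*20 + 47624) = 1/(40 + 47624) = 1/47664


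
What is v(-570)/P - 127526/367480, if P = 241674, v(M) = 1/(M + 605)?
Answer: -53934489043/155418132660 ≈ -0.34703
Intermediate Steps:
v(M) = 1/(605 + M)
v(-570)/P - 127526/367480 = 1/((605 - 570)*241674) - 127526/367480 = (1/241674)/35 - 127526*1/367480 = (1/35)*(1/241674) - 63763/183740 = 1/8458590 - 63763/183740 = -53934489043/155418132660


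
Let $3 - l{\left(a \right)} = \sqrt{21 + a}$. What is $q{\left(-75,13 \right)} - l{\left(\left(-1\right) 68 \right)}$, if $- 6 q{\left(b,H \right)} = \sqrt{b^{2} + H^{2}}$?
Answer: $-3 - \frac{\sqrt{5794}}{6} + i \sqrt{47} \approx -15.686 + 6.8557 i$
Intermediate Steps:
$q{\left(b,H \right)} = - \frac{\sqrt{H^{2} + b^{2}}}{6}$ ($q{\left(b,H \right)} = - \frac{\sqrt{b^{2} + H^{2}}}{6} = - \frac{\sqrt{H^{2} + b^{2}}}{6}$)
$l{\left(a \right)} = 3 - \sqrt{21 + a}$
$q{\left(-75,13 \right)} - l{\left(\left(-1\right) 68 \right)} = - \frac{\sqrt{13^{2} + \left(-75\right)^{2}}}{6} - \left(3 - \sqrt{21 - 68}\right) = - \frac{\sqrt{169 + 5625}}{6} - \left(3 - \sqrt{21 - 68}\right) = - \frac{\sqrt{5794}}{6} - \left(3 - \sqrt{-47}\right) = - \frac{\sqrt{5794}}{6} - \left(3 - i \sqrt{47}\right) = -3 - \frac{\sqrt{5794}}{6} + i \sqrt{47}$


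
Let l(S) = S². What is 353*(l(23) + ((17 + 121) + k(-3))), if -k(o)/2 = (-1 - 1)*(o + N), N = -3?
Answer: 226979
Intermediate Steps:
k(o) = -12 + 4*o (k(o) = -2*(-1 - 1)*(o - 3) = -(-4)*(-3 + o) = -2*(6 - 2*o) = -12 + 4*o)
353*(l(23) + ((17 + 121) + k(-3))) = 353*(23² + ((17 + 121) + (-12 + 4*(-3)))) = 353*(529 + (138 + (-12 - 12))) = 353*(529 + (138 - 24)) = 353*(529 + 114) = 353*643 = 226979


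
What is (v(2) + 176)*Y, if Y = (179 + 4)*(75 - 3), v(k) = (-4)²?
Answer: 2529792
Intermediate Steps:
v(k) = 16
Y = 13176 (Y = 183*72 = 13176)
(v(2) + 176)*Y = (16 + 176)*13176 = 192*13176 = 2529792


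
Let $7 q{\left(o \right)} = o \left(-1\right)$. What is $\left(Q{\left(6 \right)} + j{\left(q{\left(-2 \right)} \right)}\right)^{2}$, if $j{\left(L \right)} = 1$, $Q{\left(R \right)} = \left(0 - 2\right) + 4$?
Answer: $9$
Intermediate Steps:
$Q{\left(R \right)} = 2$ ($Q{\left(R \right)} = -2 + 4 = 2$)
$q{\left(o \right)} = - \frac{o}{7}$ ($q{\left(o \right)} = \frac{o \left(-1\right)}{7} = \frac{\left(-1\right) o}{7} = - \frac{o}{7}$)
$\left(Q{\left(6 \right)} + j{\left(q{\left(-2 \right)} \right)}\right)^{2} = \left(2 + 1\right)^{2} = 3^{2} = 9$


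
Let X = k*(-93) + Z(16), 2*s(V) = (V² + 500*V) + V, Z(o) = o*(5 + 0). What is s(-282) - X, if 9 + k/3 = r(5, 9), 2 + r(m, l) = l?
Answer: -31517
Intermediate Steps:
r(m, l) = -2 + l
k = -6 (k = -27 + 3*(-2 + 9) = -27 + 3*7 = -27 + 21 = -6)
Z(o) = 5*o (Z(o) = o*5 = 5*o)
s(V) = V²/2 + 501*V/2 (s(V) = ((V² + 500*V) + V)/2 = (V² + 501*V)/2 = V²/2 + 501*V/2)
X = 638 (X = -6*(-93) + 5*16 = 558 + 80 = 638)
s(-282) - X = (½)*(-282)*(501 - 282) - 1*638 = (½)*(-282)*219 - 638 = -30879 - 638 = -31517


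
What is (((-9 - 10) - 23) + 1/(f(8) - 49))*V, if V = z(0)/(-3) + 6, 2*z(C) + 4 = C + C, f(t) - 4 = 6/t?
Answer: -148760/531 ≈ -280.15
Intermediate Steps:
f(t) = 4 + 6/t
z(C) = -2 + C (z(C) = -2 + (C + C)/2 = -2 + (2*C)/2 = -2 + C)
V = 20/3 (V = (-2 + 0)/(-3) + 6 = -2*(-1/3) + 6 = 2/3 + 6 = 20/3 ≈ 6.6667)
(((-9 - 10) - 23) + 1/(f(8) - 49))*V = (((-9 - 10) - 23) + 1/((4 + 6/8) - 49))*(20/3) = ((-19 - 23) + 1/((4 + 6*(1/8)) - 49))*(20/3) = (-42 + 1/((4 + 3/4) - 49))*(20/3) = (-42 + 1/(19/4 - 49))*(20/3) = (-42 + 1/(-177/4))*(20/3) = (-42 - 4/177)*(20/3) = -7438/177*20/3 = -148760/531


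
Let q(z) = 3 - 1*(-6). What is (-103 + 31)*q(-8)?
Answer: -648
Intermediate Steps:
q(z) = 9 (q(z) = 3 + 6 = 9)
(-103 + 31)*q(-8) = (-103 + 31)*9 = -72*9 = -648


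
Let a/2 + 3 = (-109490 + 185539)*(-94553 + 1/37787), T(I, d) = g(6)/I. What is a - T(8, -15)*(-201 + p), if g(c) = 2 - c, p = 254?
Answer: -1086854041635893/75574 ≈ -1.4381e+10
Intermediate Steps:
T(I, d) = -4/I (T(I, d) = (2 - 1*6)/I = (2 - 6)/I = -4/I)
a = -543427021819302/37787 (a = -6 + 2*((-109490 + 185539)*(-94553 + 1/37787)) = -6 + 2*(76049*(-94553 + 1/37787)) = -6 + 2*(76049*(-3572874210/37787)) = -6 + 2*(-271713510796290/37787) = -6 - 543427021592580/37787 = -543427021819302/37787 ≈ -1.4381e+10)
a - T(8, -15)*(-201 + p) = -543427021819302/37787 - (-4/8)*(-201 + 254) = -543427021819302/37787 - (-4*⅛)*53 = -543427021819302/37787 - (-1)*53/2 = -543427021819302/37787 - 1*(-53/2) = -543427021819302/37787 + 53/2 = -1086854041635893/75574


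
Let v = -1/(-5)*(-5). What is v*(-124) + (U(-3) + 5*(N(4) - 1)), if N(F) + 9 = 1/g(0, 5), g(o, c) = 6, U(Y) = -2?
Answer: 437/6 ≈ 72.833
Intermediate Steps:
N(F) = -53/6 (N(F) = -9 + 1/6 = -53/6)
v = -1 (v = -1*(-1/5)*(-5) = (1/5)*(-5) = -1)
v*(-124) + (U(-3) + 5*(N(4) - 1)) = -1*(-124) + (-2 + 5*(-53/6 - 1)) = 124 + (-2 + 5*(-59/6)) = 124 + (-2 - 295/6) = 124 - 307/6 = 437/6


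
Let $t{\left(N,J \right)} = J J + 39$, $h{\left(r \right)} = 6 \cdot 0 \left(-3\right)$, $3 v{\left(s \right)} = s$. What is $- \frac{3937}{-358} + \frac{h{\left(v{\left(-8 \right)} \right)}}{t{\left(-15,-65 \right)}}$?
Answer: $\frac{3937}{358} \approx 10.997$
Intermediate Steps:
$v{\left(s \right)} = \frac{s}{3}$
$h{\left(r \right)} = 0$ ($h{\left(r \right)} = 0 \left(-3\right) = 0$)
$t{\left(N,J \right)} = 39 + J^{2}$ ($t{\left(N,J \right)} = J^{2} + 39 = 39 + J^{2}$)
$- \frac{3937}{-358} + \frac{h{\left(v{\left(-8 \right)} \right)}}{t{\left(-15,-65 \right)}} = - \frac{3937}{-358} + \frac{0}{39 + \left(-65\right)^{2}} = \left(-3937\right) \left(- \frac{1}{358}\right) + \frac{0}{39 + 4225} = \frac{3937}{358} + \frac{0}{4264} = \frac{3937}{358} + 0 \cdot \frac{1}{4264} = \frac{3937}{358} + 0 = \frac{3937}{358}$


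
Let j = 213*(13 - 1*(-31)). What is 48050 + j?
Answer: 57422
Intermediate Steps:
j = 9372 (j = 213*(13 + 31) = 213*44 = 9372)
48050 + j = 48050 + 9372 = 57422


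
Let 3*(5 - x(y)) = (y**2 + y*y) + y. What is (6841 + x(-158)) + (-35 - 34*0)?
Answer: -9779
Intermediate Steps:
x(y) = 5 - 2*y**2/3 - y/3 (x(y) = 5 - ((y**2 + y*y) + y)/3 = 5 - ((y**2 + y**2) + y)/3 = 5 - (2*y**2 + y)/3 = 5 - (y + 2*y**2)/3 = 5 + (-2*y**2/3 - y/3) = 5 - 2*y**2/3 - y/3)
(6841 + x(-158)) + (-35 - 34*0) = (6841 + (5 - 2/3*(-158)**2 - 1/3*(-158))) + (-35 - 34*0) = (6841 + (5 - 2/3*24964 + 158/3)) + (-35 + 0) = (6841 + (5 - 49928/3 + 158/3)) - 35 = (6841 - 16585) - 35 = -9744 - 35 = -9779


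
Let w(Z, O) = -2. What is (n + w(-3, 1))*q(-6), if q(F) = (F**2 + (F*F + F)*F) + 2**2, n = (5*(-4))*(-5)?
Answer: -13720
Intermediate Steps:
n = 100 (n = -20*(-5) = 100)
q(F) = 4 + F**2 + F*(F + F**2) (q(F) = (F**2 + (F**2 + F)*F) + 4 = (F**2 + (F + F**2)*F) + 4 = (F**2 + F*(F + F**2)) + 4 = 4 + F**2 + F*(F + F**2))
(n + w(-3, 1))*q(-6) = (100 - 2)*(4 + (-6)**3 + 2*(-6)**2) = 98*(4 - 216 + 2*36) = 98*(4 - 216 + 72) = 98*(-140) = -13720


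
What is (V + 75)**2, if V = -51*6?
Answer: 53361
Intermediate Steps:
V = -306
(V + 75)**2 = (-306 + 75)**2 = (-231)**2 = 53361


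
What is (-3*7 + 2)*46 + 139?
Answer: -735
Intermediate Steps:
(-3*7 + 2)*46 + 139 = (-21 + 2)*46 + 139 = -19*46 + 139 = -874 + 139 = -735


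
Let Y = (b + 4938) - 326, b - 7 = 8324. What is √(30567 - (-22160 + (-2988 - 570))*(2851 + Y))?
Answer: √406220659 ≈ 20155.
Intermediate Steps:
b = 8331 (b = 7 + 8324 = 8331)
Y = 12943 (Y = (8331 + 4938) - 326 = 13269 - 326 = 12943)
√(30567 - (-22160 + (-2988 - 570))*(2851 + Y)) = √(30567 - (-22160 + (-2988 - 570))*(2851 + 12943)) = √(30567 - (-22160 - 3558)*15794) = √(30567 - (-25718)*15794) = √(30567 - 1*(-406190092)) = √(30567 + 406190092) = √406220659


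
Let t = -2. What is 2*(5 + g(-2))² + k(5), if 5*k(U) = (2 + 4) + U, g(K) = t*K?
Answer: 821/5 ≈ 164.20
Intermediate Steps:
g(K) = -2*K
k(U) = 6/5 + U/5 (k(U) = ((2 + 4) + U)/5 = (6 + U)/5 = 6/5 + U/5)
2*(5 + g(-2))² + k(5) = 2*(5 - 2*(-2))² + (6/5 + (⅕)*5) = 2*(5 + 4)² + (6/5 + 1) = 2*9² + 11/5 = 2*81 + 11/5 = 162 + 11/5 = 821/5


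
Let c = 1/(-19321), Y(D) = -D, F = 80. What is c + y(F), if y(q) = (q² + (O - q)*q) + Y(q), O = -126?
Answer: -196301361/19321 ≈ -10160.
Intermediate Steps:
y(q) = q² - q + q*(-126 - q) (y(q) = (q² + (-126 - q)*q) - q = (q² + q*(-126 - q)) - q = q² - q + q*(-126 - q))
c = -1/19321 ≈ -5.1757e-5
c + y(F) = -1/19321 - 127*80 = -1/19321 - 10160 = -196301361/19321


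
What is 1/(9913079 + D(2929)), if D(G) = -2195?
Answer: 1/9910884 ≈ 1.0090e-7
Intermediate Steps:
1/(9913079 + D(2929)) = 1/(9913079 - 2195) = 1/9910884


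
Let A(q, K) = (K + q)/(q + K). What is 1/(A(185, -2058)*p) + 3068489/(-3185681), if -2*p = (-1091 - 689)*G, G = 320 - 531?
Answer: -576234734991/598239034990 ≈ -0.96322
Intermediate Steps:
A(q, K) = 1 (A(q, K) = (K + q)/(K + q) = 1)
G = -211
p = -187790 (p = -(-1091 - 689)*(-211)/2 = -(-890)*(-211) = -1/2*375580 = -187790)
1/(A(185, -2058)*p) + 3068489/(-3185681) = 1/(1*(-187790)) + 3068489/(-3185681) = 1*(-1/187790) + 3068489*(-1/3185681) = -1/187790 - 3068489/3185681 = -576234734991/598239034990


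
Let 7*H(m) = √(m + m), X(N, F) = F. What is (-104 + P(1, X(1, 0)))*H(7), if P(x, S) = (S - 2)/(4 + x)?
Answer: -522*√14/35 ≈ -55.804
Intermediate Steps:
P(x, S) = (-2 + S)/(4 + x)
H(m) = √2*√m/7 (H(m) = √(m + m)/7 = √(2*m)/7 = (√2*√m)/7 = √2*√m/7)
(-104 + P(1, X(1, 0)))*H(7) = (-104 + (-2 + 0)/(4 + 1))*(√2*√7/7) = (-104 - 2/5)*(√14/7) = (-104 + (⅕)*(-2))*(√14/7) = (-104 - ⅖)*(√14/7) = -522*√14/35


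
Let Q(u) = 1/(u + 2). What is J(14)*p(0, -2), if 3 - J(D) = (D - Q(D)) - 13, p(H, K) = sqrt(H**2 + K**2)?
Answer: 33/8 ≈ 4.1250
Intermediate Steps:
Q(u) = 1/(2 + u)
J(D) = 16 + 1/(2 + D) - D (J(D) = 3 - ((D - 1/(2 + D)) - 13) = 3 - (-13 + D - 1/(2 + D)) = 3 + (13 + 1/(2 + D) - D) = 16 + 1/(2 + D) - D)
J(14)*p(0, -2) = ((1 + (2 + 14)*(16 - 1*14))/(2 + 14))*sqrt(0**2 + (-2)**2) = ((1 + 16*(16 - 14))/16)*sqrt(0 + 4) = ((1 + 16*2)/16)*sqrt(4) = ((1 + 32)/16)*2 = ((1/16)*33)*2 = (33/16)*2 = 33/8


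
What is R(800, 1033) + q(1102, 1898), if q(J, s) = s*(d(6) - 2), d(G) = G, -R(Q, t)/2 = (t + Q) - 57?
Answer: 4040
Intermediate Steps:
R(Q, t) = 114 - 2*Q - 2*t (R(Q, t) = -2*((t + Q) - 57) = -2*((Q + t) - 57) = -2*(-57 + Q + t) = 114 - 2*Q - 2*t)
q(J, s) = 4*s (q(J, s) = s*(6 - 2) = s*4 = 4*s)
R(800, 1033) + q(1102, 1898) = (114 - 2*800 - 2*1033) + 4*1898 = (114 - 1600 - 2066) + 7592 = -3552 + 7592 = 4040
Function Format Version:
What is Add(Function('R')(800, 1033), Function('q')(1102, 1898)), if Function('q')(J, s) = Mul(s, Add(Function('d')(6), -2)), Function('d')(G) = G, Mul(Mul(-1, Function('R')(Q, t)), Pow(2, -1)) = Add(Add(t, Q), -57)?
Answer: 4040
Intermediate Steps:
Function('R')(Q, t) = Add(114, Mul(-2, Q), Mul(-2, t)) (Function('R')(Q, t) = Mul(-2, Add(Add(t, Q), -57)) = Mul(-2, Add(Add(Q, t), -57)) = Mul(-2, Add(-57, Q, t)) = Add(114, Mul(-2, Q), Mul(-2, t)))
Function('q')(J, s) = Mul(4, s) (Function('q')(J, s) = Mul(s, Add(6, -2)) = Mul(s, 4) = Mul(4, s))
Add(Function('R')(800, 1033), Function('q')(1102, 1898)) = Add(Add(114, Mul(-2, 800), Mul(-2, 1033)), Mul(4, 1898)) = Add(Add(114, -1600, -2066), 7592) = Add(-3552, 7592) = 4040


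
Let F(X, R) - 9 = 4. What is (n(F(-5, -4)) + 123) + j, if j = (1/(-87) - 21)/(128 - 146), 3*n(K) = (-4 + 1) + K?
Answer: 99833/783 ≈ 127.50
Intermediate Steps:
F(X, R) = 13 (F(X, R) = 9 + 4 = 13)
n(K) = -1 + K/3 (n(K) = ((-4 + 1) + K)/3 = (-3 + K)/3 = -1 + K/3)
j = 914/783 (j = (-1/87 - 21)/(-18) = -1828/87*(-1/18) = 914/783 ≈ 1.1673)
(n(F(-5, -4)) + 123) + j = ((-1 + (⅓)*13) + 123) + 914/783 = ((-1 + 13/3) + 123) + 914/783 = (10/3 + 123) + 914/783 = 379/3 + 914/783 = 99833/783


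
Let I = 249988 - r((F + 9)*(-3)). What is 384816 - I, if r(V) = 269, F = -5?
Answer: 135097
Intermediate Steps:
I = 249719 (I = 249988 - 1*269 = 249988 - 269 = 249719)
384816 - I = 384816 - 1*249719 = 384816 - 249719 = 135097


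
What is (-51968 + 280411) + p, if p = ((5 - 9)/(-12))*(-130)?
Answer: 685199/3 ≈ 2.2840e+5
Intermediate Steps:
p = -130/3 (p = -4*(-1/12)*(-130) = (⅓)*(-130) = -130/3 ≈ -43.333)
(-51968 + 280411) + p = (-51968 + 280411) - 130/3 = 228443 - 130/3 = 685199/3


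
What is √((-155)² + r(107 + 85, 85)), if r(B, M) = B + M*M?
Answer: √31442 ≈ 177.32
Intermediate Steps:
r(B, M) = B + M²
√((-155)² + r(107 + 85, 85)) = √((-155)² + ((107 + 85) + 85²)) = √(24025 + (192 + 7225)) = √(24025 + 7417) = √31442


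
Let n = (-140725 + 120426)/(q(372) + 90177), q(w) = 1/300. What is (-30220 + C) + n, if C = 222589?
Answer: 5204171896569/27053101 ≈ 1.9237e+5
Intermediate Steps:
q(w) = 1/300
n = -6089700/27053101 (n = (-140725 + 120426)/(1/300 + 90177) = -20299/27053101/300 = -20299*300/27053101 = -6089700/27053101 ≈ -0.22510)
(-30220 + C) + n = (-30220 + 222589) - 6089700/27053101 = 192369 - 6089700/27053101 = 5204171896569/27053101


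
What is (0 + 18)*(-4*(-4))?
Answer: 288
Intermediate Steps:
(0 + 18)*(-4*(-4)) = 18*16 = 288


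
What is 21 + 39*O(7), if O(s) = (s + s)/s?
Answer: 99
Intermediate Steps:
O(s) = 2 (O(s) = (2*s)/s = 2)
21 + 39*O(7) = 21 + 39*2 = 21 + 78 = 99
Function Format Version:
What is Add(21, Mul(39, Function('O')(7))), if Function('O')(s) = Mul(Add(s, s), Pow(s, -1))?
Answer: 99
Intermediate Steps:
Function('O')(s) = 2 (Function('O')(s) = Mul(Mul(2, s), Pow(s, -1)) = 2)
Add(21, Mul(39, Function('O')(7))) = Add(21, Mul(39, 2)) = Add(21, 78) = 99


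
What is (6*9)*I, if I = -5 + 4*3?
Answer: 378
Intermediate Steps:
I = 7 (I = -5 + 12 = 7)
(6*9)*I = (6*9)*7 = 54*7 = 378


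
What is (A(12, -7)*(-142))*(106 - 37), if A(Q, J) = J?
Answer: 68586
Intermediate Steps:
(A(12, -7)*(-142))*(106 - 37) = (-7*(-142))*(106 - 37) = 994*69 = 68586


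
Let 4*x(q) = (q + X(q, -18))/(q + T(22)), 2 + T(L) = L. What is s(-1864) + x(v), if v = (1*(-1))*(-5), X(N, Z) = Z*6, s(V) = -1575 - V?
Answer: 28797/100 ≈ 287.97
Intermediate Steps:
X(N, Z) = 6*Z
T(L) = -2 + L
v = 5 (v = -1*(-5) = 5)
x(q) = (-108 + q)/(4*(20 + q)) (x(q) = ((q + 6*(-18))/(q + (-2 + 22)))/4 = ((q - 108)/(q + 20))/4 = ((-108 + q)/(20 + q))/4 = (-108 + q)/(4*(20 + q)))
s(-1864) + x(v) = (-1575 - 1*(-1864)) + (-108 + 5)/(4*(20 + 5)) = (-1575 + 1864) + (¼)*(-103)/25 = 289 + (¼)*(1/25)*(-103) = 289 - 103/100 = 28797/100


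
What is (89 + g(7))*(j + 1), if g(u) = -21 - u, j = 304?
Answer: 18605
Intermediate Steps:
(89 + g(7))*(j + 1) = (89 + (-21 - 1*7))*(304 + 1) = (89 + (-21 - 7))*305 = (89 - 28)*305 = 61*305 = 18605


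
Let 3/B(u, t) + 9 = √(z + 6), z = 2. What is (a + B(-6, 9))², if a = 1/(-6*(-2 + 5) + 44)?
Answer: 444313/3602404 + 3774*√2/69277 ≈ 0.20038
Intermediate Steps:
a = 1/26 (a = 1/(-6*3 + 44) = 1/(-18 + 44) = 1/26 ≈ 0.038462)
B(u, t) = 3/(-9 + 2*√2) (B(u, t) = 3/(-9 + √(2 + 6)) = 3/(-9 + √8) = 3/(-9 + 2*√2))
(a + B(-6, 9))² = (1/26 + (-27/73 - 6*√2/73))² = (-629/1898 - 6*√2/73)²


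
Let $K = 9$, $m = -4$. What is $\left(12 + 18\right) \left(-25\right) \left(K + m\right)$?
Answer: $-3750$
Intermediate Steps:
$\left(12 + 18\right) \left(-25\right) \left(K + m\right) = \left(12 + 18\right) \left(-25\right) \left(9 - 4\right) = 30 \left(-25\right) 5 = \left(-750\right) 5 = -3750$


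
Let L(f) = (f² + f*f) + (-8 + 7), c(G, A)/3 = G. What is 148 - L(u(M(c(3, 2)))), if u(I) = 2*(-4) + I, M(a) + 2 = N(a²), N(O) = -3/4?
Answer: -657/8 ≈ -82.125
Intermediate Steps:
c(G, A) = 3*G
N(O) = -¾ (N(O) = -3*¼ = -¾)
M(a) = -11/4 (M(a) = -2 - ¾ = -11/4)
u(I) = -8 + I
L(f) = -1 + 2*f² (L(f) = (f² + f²) - 1 = 2*f² - 1 = -1 + 2*f²)
148 - L(u(M(c(3, 2)))) = 148 - (-1 + 2*(-8 - 11/4)²) = 148 - (-1 + 2*(-43/4)²) = 148 - (-1 + 2*(1849/16)) = 148 - (-1 + 1849/8) = 148 - 1*1841/8 = 148 - 1841/8 = -657/8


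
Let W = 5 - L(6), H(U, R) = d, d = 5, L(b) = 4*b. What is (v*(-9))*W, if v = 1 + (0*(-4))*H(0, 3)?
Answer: 171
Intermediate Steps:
H(U, R) = 5
W = -19 (W = 5 - 4*6 = 5 - 1*24 = 5 - 24 = -19)
v = 1 (v = 1 + (0*(-4))*5 = 1 + 0*5 = 1 + 0 = 1)
(v*(-9))*W = (1*(-9))*(-19) = -9*(-19) = 171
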